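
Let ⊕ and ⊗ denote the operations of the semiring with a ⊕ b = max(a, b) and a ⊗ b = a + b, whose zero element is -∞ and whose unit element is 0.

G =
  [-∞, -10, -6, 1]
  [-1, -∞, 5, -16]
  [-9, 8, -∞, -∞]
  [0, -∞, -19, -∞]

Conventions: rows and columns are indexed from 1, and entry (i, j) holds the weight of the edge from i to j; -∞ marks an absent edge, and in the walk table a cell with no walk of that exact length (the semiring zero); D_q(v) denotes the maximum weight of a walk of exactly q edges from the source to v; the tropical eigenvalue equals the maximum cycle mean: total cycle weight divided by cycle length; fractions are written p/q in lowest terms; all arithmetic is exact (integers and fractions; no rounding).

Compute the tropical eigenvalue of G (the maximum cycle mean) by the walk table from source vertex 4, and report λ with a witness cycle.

q=0: [-∞, -∞, -∞, 0]
q=1: [0, -∞, -19, -∞]
q=2: [-28, -10, -6, 1]
q=3: [1, 2, -5, -26]
q=4: [1, 3, 7, 2]
Optimal cycle mean attained by: cycle 2->3->2, total 5 + 8, length 2.
Answer: λ = 13/2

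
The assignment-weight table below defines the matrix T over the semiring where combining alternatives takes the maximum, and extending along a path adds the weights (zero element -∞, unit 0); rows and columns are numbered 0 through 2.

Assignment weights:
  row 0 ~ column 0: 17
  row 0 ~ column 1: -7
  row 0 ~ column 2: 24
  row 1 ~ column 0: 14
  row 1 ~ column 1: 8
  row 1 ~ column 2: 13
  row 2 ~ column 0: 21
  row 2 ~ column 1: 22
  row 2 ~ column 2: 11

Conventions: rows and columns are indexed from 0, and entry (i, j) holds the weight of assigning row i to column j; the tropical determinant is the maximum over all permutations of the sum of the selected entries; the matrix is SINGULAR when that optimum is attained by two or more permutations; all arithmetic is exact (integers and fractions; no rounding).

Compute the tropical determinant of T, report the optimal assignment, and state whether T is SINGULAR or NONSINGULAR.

σ = (0, 1, 2): 17 + 8 + 11 = 36
σ = (0, 2, 1): 17 + 13 + 22 = 52
σ = (1, 0, 2): (-7) + 14 + 11 = 18
σ = (1, 2, 0): (-7) + 13 + 21 = 27
σ = (2, 0, 1): 24 + 14 + 22 = 60
σ = (2, 1, 0): 24 + 8 + 21 = 53
Optimal value attained by: σ = (2, 0, 1).
Answer: det⊕(T) = 60; verdict: NONSINGULAR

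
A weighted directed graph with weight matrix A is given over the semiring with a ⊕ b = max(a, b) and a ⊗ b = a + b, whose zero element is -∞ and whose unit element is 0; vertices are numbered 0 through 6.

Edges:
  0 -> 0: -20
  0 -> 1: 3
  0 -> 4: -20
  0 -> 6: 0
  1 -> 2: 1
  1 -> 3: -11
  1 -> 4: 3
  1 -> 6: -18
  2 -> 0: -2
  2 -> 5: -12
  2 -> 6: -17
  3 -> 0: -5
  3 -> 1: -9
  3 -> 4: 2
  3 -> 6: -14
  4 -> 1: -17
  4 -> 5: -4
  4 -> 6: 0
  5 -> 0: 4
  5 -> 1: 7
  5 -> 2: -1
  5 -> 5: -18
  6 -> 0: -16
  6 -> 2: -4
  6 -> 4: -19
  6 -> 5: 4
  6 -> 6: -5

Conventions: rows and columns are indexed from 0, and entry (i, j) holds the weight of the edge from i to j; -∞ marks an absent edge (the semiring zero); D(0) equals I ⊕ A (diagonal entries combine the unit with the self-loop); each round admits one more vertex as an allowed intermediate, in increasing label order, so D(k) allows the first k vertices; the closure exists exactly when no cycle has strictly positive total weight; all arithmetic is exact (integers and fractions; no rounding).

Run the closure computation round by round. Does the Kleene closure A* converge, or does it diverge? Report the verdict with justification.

D(0):
  [0, 3, -∞, -∞, -20, -∞, 0]
  [-∞, 0, 1, -11, 3, -∞, -18]
  [-2, -∞, 0, -∞, -∞, -12, -17]
  [-5, -9, -∞, 0, 2, -∞, -14]
  [-∞, -17, -∞, -∞, 0, -4, 0]
  [4, 7, -1, -∞, -∞, 0, -∞]
  [-16, -∞, -4, -∞, -19, 4, 0]
D(1):
  [0, 3, -∞, -∞, -20, -∞, 0]
  [-∞, 0, 1, -11, 3, -∞, -18]
  [-2, 1, 0, -∞, -22, -12, -2]
  [-5, -2, -∞, 0, 2, -∞, -5]
  [-∞, -17, -∞, -∞, 0, -4, 0]
  [4, 7, -1, -∞, -16, 0, 4]
  [-16, -13, -4, -∞, -19, 4, 0]
Detection: at round 2, diagonal entry (2, 2) turns strictly positive.
Key observation: the cycle 2->0->1->2 has total weight (-2) + 3 + 1, which is strictly positive.
Answer: DIVERGES — positive cycle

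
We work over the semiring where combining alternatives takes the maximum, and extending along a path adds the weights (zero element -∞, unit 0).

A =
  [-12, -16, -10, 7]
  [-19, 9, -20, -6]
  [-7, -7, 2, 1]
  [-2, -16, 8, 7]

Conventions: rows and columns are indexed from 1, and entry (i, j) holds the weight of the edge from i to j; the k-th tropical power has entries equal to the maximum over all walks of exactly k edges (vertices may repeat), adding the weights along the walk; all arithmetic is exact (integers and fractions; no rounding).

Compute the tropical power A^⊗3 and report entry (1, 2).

A^⊗2:
  [5, -7, 15, 14]
  [-8, 18, 2, 3]
  [-1, 2, 9, 8]
  [5, 1, 15, 14]
A^⊗3:
  [12, 8, 22, 21]
  [1, 27, 11, 12]
  [6, 11, 16, 15]
  [12, 10, 22, 21]
Key observation: the optimum is the walk 1->4->3->2, with weight 7 + 8 + (-7) = 8.
Optimal value attained by: walk 1->4->3->2.
Answer: (A^⊗3)[1][2] = 8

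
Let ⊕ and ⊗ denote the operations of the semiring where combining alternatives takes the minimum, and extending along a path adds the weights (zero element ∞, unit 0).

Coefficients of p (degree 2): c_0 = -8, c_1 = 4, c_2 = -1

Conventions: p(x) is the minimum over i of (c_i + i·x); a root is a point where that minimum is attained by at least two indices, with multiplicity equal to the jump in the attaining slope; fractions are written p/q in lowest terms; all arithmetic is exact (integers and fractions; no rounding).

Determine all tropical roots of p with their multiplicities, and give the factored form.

hull edge (i=0, c=-8) to (i=2, c=-1): slope 7/2, span 2
Factored form: p(x) = -1 ⊗ (x ⊕ (-7/2)) ⊗ (x ⊕ (-7/2))
Answer: roots = -7/2 (mult 2)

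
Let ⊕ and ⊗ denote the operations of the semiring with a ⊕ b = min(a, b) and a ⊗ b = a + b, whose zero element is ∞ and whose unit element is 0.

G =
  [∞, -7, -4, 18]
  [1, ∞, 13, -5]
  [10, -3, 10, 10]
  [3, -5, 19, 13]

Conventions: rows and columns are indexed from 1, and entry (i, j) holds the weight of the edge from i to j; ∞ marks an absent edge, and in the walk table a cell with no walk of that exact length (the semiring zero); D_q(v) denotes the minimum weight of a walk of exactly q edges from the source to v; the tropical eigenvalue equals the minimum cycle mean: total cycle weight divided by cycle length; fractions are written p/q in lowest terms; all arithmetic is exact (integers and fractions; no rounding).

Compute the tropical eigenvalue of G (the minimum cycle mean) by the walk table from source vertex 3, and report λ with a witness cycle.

q=0: [∞, ∞, 0, ∞]
q=1: [10, -3, 10, 10]
q=2: [-2, 3, 6, -8]
q=3: [-5, -13, -6, -2]
q=4: [-12, -12, -9, -18]
Optimal cycle mean attained by: cycle 2->4->2, total (-5) + (-5), length 2.
Answer: λ = -5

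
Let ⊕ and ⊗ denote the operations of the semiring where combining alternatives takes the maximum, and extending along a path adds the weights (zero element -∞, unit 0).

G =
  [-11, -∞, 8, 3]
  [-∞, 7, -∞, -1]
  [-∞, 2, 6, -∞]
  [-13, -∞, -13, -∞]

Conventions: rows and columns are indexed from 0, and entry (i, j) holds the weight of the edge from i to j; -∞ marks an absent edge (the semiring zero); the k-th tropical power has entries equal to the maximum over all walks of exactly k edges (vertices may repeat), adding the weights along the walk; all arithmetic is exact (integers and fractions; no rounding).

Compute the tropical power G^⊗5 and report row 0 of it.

G^⊗2:
  [-10, 10, 14, -8]
  [-14, 14, -14, 6]
  [-∞, 9, 12, 1]
  [-24, -11, -5, -10]
G^⊗3:
  [-21, 17, 20, 9]
  [-7, 21, -6, 13]
  [-12, 16, 18, 8]
  [-23, -3, 1, -12]
G^⊗4:
  [-4, 24, 26, 16]
  [0, 28, 1, 20]
  [-5, 23, 24, 15]
  [-25, 4, 7, -4]
G^⊗5:
  [3, 31, 32, 23]
  [7, 35, 8, 27]
  [2, 30, 30, 22]
  [-17, 11, 13, 3]
Answer: row 0 of G^⊗5 = [3, 31, 32, 23]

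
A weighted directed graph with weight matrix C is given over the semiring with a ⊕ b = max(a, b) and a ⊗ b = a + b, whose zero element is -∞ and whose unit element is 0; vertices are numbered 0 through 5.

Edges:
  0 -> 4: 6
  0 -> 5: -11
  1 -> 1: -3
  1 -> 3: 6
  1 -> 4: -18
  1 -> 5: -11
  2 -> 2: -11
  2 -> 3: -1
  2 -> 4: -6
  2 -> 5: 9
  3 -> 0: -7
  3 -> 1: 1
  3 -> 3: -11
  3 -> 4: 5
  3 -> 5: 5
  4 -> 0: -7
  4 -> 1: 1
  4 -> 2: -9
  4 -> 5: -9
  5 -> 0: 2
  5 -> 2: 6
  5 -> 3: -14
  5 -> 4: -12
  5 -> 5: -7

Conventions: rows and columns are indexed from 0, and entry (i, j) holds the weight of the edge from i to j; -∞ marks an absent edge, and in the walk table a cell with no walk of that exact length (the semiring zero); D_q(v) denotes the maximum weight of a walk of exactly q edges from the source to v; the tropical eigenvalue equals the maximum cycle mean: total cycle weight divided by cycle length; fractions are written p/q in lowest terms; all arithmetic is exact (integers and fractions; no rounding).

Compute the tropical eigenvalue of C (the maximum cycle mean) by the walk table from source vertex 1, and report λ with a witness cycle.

q=0: [-∞, 0, -∞, -∞, -∞, -∞]
q=1: [-∞, -3, -∞, 6, -18, -11]
q=2: [-1, 7, -5, 3, 11, 11]
q=3: [13, 12, 17, 13, 8, 8]
q=4: [10, 14, 14, 18, 19, 26]
q=5: [28, 20, 32, 20, 23, 23]
q=6: [25, 24, 29, 31, 34, 41]
Optimal cycle mean attained by: cycle 2->5->2, total 9 + 6, length 2.
Answer: λ = 15/2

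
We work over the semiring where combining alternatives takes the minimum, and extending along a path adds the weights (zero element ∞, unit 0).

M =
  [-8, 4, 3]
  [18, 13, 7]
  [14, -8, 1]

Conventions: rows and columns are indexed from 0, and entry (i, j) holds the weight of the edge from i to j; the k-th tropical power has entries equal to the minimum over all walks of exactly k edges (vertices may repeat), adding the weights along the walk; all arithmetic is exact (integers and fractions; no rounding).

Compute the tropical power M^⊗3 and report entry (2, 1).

M^⊗2:
  [-16, -5, -5]
  [10, -1, 8]
  [6, -7, -1]
M^⊗3:
  [-24, -13, -13]
  [2, 0, 6]
  [-2, -9, 0]
Key observation: the optimum is the walk 2->1->2->1, with weight (-8) + 7 + (-8) = -9.
Optimal value attained by: walk 2->1->2->1.
Answer: (M^⊗3)[2][1] = -9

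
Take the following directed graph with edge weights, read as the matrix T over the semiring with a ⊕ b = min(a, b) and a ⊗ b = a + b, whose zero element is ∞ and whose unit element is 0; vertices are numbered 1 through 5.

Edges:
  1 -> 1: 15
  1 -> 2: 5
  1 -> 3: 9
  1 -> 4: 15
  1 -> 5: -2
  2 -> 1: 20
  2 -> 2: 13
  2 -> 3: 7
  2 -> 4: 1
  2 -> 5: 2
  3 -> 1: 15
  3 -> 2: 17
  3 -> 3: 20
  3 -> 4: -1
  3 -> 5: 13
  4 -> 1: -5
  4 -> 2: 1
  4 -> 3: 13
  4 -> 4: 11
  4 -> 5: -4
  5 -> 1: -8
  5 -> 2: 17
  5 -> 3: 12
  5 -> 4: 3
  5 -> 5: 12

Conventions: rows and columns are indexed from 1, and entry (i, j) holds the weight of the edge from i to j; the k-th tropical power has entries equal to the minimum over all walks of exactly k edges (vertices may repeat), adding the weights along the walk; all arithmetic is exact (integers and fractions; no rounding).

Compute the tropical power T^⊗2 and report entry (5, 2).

T^⊗2:
  [-10, 15, 10, 1, 7]
  [-6, 2, 14, 5, -3]
  [-6, 0, 12, 10, -5]
  [-12, 0, 4, -1, -7]
  [-2, -3, 1, 7, -10]
Key observation: the optimum is the walk 5->1->2, with weight (-8) + 5 = -3.
Optimal value attained by: walk 5->1->2.
Answer: (T^⊗2)[5][2] = -3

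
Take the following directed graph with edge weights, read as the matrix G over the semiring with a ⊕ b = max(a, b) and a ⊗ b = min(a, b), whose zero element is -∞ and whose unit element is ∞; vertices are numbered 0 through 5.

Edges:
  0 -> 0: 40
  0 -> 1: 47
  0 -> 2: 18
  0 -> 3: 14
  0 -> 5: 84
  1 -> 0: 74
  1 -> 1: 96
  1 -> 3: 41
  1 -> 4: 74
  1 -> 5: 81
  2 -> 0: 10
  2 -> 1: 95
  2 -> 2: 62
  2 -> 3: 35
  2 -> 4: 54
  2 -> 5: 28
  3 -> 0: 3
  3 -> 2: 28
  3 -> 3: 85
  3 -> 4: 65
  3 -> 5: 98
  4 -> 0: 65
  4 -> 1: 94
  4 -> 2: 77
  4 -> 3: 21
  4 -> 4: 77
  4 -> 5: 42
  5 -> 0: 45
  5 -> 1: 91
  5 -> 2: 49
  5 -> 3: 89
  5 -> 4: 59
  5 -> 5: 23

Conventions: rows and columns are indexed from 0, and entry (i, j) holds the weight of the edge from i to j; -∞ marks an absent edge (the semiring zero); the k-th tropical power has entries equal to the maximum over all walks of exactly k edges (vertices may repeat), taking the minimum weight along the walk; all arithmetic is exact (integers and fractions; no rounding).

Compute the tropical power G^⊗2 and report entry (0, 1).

G^⊗2:
  [47, 84, 49, 84, 59, 47]
  [74, 96, 74, 81, 74, 81]
  [74, 95, 62, 41, 74, 81]
  [65, 91, 65, 89, 65, 85]
  [74, 94, 77, 42, 77, 81]
  [74, 91, 59, 85, 74, 89]
Key observation: the optimum is the walk 0->5->1, with weight 84 min 91 = 84.
Optimal value attained by: walk 0->5->1.
Answer: (G^⊗2)[0][1] = 84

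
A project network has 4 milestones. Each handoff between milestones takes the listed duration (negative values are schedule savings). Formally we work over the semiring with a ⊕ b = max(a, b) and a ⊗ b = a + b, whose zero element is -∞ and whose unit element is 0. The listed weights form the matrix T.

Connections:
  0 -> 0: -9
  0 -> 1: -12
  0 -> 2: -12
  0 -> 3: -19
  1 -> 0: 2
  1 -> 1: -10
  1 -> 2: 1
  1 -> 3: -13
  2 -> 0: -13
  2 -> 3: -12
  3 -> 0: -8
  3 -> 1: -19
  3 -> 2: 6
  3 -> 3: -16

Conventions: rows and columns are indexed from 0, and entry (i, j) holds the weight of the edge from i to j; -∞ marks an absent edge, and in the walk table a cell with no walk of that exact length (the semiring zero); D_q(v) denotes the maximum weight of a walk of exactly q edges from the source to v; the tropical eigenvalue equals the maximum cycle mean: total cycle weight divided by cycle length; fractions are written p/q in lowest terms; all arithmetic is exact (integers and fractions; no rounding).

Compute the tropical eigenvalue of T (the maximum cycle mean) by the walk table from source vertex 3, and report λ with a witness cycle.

q=0: [-∞, -∞, -∞, 0]
q=1: [-8, -19, 6, -16]
q=2: [-7, -20, -10, -6]
q=3: [-14, -19, 0, -22]
q=4: [-13, -26, -16, -12]
Optimal cycle mean attained by: cycle 2->3->2, total (-12) + 6, length 2.
Answer: λ = -3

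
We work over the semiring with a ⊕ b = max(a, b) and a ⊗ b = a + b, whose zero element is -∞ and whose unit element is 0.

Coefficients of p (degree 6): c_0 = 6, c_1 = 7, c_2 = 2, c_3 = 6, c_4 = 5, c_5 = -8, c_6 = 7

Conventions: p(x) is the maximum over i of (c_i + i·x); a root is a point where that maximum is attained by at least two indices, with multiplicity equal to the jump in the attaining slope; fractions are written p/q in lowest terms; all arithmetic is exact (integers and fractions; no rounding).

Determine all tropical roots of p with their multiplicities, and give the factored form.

hull edge (i=0, c=6) to (i=1, c=7): slope 1, span 1
hull edge (i=1, c=7) to (i=6, c=7): slope 0, span 5
Factored form: p(x) = 7 ⊗ (x ⊕ (-1)) ⊗ (x ⊕ 0) ⊗ (x ⊕ 0) ⊗ (x ⊕ 0) ⊗ (x ⊕ 0) ⊗ (x ⊕ 0)
Answer: roots = -1 (mult 1), 0 (mult 5)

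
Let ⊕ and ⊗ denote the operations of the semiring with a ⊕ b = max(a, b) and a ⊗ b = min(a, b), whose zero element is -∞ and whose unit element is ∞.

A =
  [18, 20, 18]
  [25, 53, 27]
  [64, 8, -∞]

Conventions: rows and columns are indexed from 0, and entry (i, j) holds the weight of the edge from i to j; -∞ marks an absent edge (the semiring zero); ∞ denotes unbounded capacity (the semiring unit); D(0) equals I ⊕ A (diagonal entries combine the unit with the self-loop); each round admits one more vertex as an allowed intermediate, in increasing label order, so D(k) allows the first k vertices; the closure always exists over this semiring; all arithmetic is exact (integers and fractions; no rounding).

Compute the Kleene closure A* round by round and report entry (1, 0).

D(0):
  [∞, 20, 18]
  [25, ∞, 27]
  [64, 8, ∞]
D(1):
  [∞, 20, 18]
  [25, ∞, 27]
  [64, 20, ∞]
D(2):
  [∞, 20, 20]
  [25, ∞, 27]
  [64, 20, ∞]
D(3):
  [∞, 20, 20]
  [27, ∞, 27]
  [64, 20, ∞]
Answer: A*[1][0] = 27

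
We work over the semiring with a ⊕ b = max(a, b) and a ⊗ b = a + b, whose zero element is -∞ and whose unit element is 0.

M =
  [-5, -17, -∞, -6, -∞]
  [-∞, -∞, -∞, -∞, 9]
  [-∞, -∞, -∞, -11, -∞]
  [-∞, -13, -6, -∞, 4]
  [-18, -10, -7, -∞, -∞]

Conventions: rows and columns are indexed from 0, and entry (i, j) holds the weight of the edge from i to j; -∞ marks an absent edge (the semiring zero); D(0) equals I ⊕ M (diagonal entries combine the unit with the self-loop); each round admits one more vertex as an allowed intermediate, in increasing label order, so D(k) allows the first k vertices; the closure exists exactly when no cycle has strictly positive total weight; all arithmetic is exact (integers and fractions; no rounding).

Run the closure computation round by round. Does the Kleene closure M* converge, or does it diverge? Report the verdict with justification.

D(0):
  [0, -17, -∞, -6, -∞]
  [-∞, 0, -∞, -∞, 9]
  [-∞, -∞, 0, -11, -∞]
  [-∞, -13, -6, 0, 4]
  [-18, -10, -7, -∞, 0]
D(1):
  [0, -17, -∞, -6, -∞]
  [-∞, 0, -∞, -∞, 9]
  [-∞, -∞, 0, -11, -∞]
  [-∞, -13, -6, 0, 4]
  [-18, -10, -7, -24, 0]
D(2):
  [0, -17, -∞, -6, -8]
  [-∞, 0, -∞, -∞, 9]
  [-∞, -∞, 0, -11, -∞]
  [-∞, -13, -6, 0, 4]
  [-18, -10, -7, -24, 0]
D(3):
  [0, -17, -∞, -6, -8]
  [-∞, 0, -∞, -∞, 9]
  [-∞, -∞, 0, -11, -∞]
  [-∞, -13, -6, 0, 4]
  [-18, -10, -7, -18, 0]
D(4):
  [0, -17, -12, -6, -2]
  [-∞, 0, -∞, -∞, 9]
  [-∞, -24, 0, -11, -7]
  [-∞, -13, -6, 0, 4]
  [-18, -10, -7, -18, 0]
D(5):
  [0, -12, -9, -6, -2]
  [-9, 0, 2, -9, 9]
  [-25, -17, 0, -11, -7]
  [-14, -6, -3, 0, 4]
  [-18, -10, -7, -18, 0]
Key observation: every diagonal entry stays at the unit through all rounds, so no improving cycle exists.
Answer: CONVERGES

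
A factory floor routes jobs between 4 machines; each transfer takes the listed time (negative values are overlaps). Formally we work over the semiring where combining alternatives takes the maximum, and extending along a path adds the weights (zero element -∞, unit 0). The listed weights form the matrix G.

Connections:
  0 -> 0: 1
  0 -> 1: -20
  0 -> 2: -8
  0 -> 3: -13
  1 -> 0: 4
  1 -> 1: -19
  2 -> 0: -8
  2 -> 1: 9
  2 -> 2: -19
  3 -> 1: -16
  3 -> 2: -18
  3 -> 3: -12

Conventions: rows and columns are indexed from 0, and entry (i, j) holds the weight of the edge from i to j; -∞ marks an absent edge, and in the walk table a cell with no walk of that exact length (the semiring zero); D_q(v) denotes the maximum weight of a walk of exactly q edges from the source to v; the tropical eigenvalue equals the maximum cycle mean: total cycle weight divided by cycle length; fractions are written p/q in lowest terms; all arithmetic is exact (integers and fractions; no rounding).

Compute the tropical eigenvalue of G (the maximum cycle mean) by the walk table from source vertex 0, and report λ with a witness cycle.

q=0: [0, -∞, -∞, -∞]
q=1: [1, -20, -8, -13]
q=2: [2, 1, -7, -12]
q=3: [5, 2, -6, -11]
q=4: [6, 3, -3, -8]
Optimal cycle mean attained by: cycle 0->2->1->0, total (-8) + 9 + 4, length 3.
Answer: λ = 5/3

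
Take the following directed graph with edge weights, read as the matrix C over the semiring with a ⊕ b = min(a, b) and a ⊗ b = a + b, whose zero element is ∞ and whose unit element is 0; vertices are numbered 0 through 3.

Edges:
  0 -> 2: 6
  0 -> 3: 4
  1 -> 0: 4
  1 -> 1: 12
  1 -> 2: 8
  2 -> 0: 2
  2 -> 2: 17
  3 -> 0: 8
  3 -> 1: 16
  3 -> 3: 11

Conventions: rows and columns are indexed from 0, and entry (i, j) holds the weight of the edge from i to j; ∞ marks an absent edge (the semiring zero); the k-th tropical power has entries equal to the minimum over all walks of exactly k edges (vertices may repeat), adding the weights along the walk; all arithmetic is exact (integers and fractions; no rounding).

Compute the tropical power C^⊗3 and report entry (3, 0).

C^⊗2:
  [8, 20, 23, 15]
  [10, 24, 10, 8]
  [19, ∞, 8, 6]
  [19, 27, 14, 12]
C^⊗3:
  [23, 31, 14, 12]
  [12, 24, 16, 14]
  [10, 22, 25, 17]
  [16, 28, 25, 23]
Key observation: the optimum is the walk 3->0->2->0, with weight 8 + 6 + 2 = 16.
Optimal value attained by: walk 3->0->2->0.
Answer: (C^⊗3)[3][0] = 16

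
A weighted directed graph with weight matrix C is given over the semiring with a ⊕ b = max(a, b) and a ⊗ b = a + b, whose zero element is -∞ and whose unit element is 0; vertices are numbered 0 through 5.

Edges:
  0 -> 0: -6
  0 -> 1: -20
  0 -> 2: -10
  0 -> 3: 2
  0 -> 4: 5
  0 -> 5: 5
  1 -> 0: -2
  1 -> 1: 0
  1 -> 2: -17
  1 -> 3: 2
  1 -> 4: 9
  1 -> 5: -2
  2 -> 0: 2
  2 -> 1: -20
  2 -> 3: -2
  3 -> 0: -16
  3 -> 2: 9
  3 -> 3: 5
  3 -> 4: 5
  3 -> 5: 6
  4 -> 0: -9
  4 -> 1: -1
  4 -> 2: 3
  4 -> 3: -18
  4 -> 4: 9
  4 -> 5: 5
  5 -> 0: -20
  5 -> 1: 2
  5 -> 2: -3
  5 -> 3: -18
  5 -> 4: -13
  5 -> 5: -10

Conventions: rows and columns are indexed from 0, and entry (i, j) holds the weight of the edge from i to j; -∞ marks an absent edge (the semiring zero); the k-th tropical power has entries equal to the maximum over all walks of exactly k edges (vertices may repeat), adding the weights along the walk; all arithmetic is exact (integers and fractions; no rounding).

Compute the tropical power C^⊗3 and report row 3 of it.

C^⊗2:
  [-4, 7, 11, 7, 14, 10]
  [0, 8, 12, 7, 18, 14]
  [-4, -18, 7, 4, 7, 7]
  [11, 8, 14, 10, 14, 11]
  [5, 8, 12, 1, 18, 14]
  [0, 2, -9, 4, 11, 0]
C^⊗3:
  [13, 13, 17, 12, 23, 19]
  [14, 17, 21, 12, 27, 23]
  [9, 9, 13, 9, 16, 12]
  [16, 13, 19, 15, 23, 19]
  [14, 17, 21, 10, 27, 23]
  [2, 10, 14, 9, 20, 16]
Answer: row 3 of C^⊗3 = [16, 13, 19, 15, 23, 19]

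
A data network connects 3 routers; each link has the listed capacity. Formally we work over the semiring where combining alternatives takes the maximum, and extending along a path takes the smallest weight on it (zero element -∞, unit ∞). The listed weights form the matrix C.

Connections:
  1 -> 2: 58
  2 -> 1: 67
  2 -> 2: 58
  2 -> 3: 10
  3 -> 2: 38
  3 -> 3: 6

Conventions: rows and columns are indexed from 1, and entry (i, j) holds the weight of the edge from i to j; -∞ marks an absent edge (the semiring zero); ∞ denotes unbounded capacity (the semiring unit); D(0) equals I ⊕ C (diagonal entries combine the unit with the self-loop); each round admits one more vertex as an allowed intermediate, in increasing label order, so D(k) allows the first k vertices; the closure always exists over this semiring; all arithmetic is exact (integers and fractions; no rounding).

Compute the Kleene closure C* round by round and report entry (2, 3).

D(0):
  [∞, 58, -∞]
  [67, ∞, 10]
  [-∞, 38, ∞]
D(1):
  [∞, 58, -∞]
  [67, ∞, 10]
  [-∞, 38, ∞]
D(2):
  [∞, 58, 10]
  [67, ∞, 10]
  [38, 38, ∞]
D(3):
  [∞, 58, 10]
  [67, ∞, 10]
  [38, 38, ∞]
Answer: C*[2][3] = 10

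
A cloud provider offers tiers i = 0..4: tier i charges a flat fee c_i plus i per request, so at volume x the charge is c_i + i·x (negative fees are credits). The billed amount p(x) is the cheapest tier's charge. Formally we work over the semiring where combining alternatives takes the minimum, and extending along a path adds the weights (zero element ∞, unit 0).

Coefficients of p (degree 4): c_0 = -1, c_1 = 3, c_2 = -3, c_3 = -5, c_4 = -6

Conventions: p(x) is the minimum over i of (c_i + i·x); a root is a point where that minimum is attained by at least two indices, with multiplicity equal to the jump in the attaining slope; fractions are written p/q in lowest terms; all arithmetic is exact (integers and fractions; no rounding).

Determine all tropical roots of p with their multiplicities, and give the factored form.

hull edge (i=0, c=-1) to (i=3, c=-5): slope -4/3, span 3
hull edge (i=3, c=-5) to (i=4, c=-6): slope -1, span 1
Factored form: p(x) = -6 ⊗ (x ⊕ 1) ⊗ (x ⊕ 4/3) ⊗ (x ⊕ 4/3) ⊗ (x ⊕ 4/3)
Answer: roots = 1 (mult 1), 4/3 (mult 3)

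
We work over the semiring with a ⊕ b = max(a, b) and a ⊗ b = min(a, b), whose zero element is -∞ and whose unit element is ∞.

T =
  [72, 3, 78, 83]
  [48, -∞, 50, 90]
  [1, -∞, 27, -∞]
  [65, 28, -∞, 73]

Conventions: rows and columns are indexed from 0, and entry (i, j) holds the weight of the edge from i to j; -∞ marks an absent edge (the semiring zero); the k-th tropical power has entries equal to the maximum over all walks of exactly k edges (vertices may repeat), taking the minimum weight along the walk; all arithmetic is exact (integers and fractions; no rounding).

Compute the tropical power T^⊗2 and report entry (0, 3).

T^⊗2:
  [72, 28, 72, 73]
  [65, 28, 48, 73]
  [1, 1, 27, 1]
  [65, 28, 65, 73]
Key observation: the optimum is the walk 0->3->3, with weight 83 min 73 = 73.
Optimal value attained by: walk 0->3->3.
Answer: (T^⊗2)[0][3] = 73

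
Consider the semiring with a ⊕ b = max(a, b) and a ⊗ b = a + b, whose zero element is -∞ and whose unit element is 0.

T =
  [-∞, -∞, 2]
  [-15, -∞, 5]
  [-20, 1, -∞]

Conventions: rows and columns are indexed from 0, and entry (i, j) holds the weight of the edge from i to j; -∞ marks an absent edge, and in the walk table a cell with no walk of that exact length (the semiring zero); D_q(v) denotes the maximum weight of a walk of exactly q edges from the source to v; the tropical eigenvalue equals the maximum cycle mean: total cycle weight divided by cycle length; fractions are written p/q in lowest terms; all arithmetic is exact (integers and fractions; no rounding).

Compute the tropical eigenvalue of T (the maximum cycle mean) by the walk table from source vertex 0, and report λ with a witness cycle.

q=0: [0, -∞, -∞]
q=1: [-∞, -∞, 2]
q=2: [-18, 3, -∞]
q=3: [-12, -∞, 8]
Optimal cycle mean attained by: cycle 1->2->1, total 5 + 1, length 2.
Answer: λ = 3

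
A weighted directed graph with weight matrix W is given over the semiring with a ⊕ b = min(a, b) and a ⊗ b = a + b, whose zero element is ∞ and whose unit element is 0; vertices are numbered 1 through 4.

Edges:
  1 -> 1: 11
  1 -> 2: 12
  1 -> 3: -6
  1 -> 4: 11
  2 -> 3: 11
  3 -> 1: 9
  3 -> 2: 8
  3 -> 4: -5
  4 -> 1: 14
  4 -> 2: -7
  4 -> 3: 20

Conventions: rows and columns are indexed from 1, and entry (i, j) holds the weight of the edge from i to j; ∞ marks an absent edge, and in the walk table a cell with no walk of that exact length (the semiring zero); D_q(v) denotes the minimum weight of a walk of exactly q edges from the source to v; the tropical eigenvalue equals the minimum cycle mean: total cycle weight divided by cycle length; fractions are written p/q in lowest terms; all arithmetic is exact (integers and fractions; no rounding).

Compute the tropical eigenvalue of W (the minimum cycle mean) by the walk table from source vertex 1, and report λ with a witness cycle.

q=0: [0, ∞, ∞, ∞]
q=1: [11, 12, -6, 11]
q=2: [3, 2, 5, -11]
q=3: [3, -18, -3, 0]
q=4: [6, -7, -7, -8]
Optimal cycle mean attained by: cycle 2->3->4->2, total 11 + (-5) + (-7), length 3.
Answer: λ = -1/3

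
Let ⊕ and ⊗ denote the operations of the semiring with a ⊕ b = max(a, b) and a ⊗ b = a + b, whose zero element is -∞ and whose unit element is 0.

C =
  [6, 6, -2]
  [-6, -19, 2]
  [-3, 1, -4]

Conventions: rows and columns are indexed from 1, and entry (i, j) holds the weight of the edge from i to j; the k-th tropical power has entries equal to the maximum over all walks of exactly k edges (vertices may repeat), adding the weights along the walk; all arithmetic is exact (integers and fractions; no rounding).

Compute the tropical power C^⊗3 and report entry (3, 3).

C^⊗2:
  [12, 12, 8]
  [0, 3, -2]
  [3, 3, 3]
C^⊗3:
  [18, 18, 14]
  [6, 6, 5]
  [9, 9, 5]
Key observation: the optimum is the walk 3->1->2->3, with weight (-3) + 6 + 2 = 5.
Optimal value attained by: walk 3->1->2->3.
Answer: (C^⊗3)[3][3] = 5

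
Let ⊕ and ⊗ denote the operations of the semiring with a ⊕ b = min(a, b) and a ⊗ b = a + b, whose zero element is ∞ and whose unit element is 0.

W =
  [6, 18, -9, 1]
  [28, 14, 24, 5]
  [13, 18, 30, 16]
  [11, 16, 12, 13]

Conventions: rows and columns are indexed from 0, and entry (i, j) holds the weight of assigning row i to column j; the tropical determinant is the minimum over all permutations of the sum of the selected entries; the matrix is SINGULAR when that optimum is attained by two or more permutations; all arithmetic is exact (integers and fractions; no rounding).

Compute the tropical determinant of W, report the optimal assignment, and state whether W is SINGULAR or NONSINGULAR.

σ = (0, 1, 2, 3): 6 + 14 + 30 + 13 = 63
σ = (0, 1, 3, 2): 6 + 14 + 16 + 12 = 48
σ = (0, 2, 1, 3): 6 + 24 + 18 + 13 = 61
σ = (0, 2, 3, 1): 6 + 24 + 16 + 16 = 62
σ = (0, 3, 1, 2): 6 + 5 + 18 + 12 = 41
σ = (0, 3, 2, 1): 6 + 5 + 30 + 16 = 57
σ = (1, 0, 2, 3): 18 + 28 + 30 + 13 = 89
σ = (1, 0, 3, 2): 18 + 28 + 16 + 12 = 74
σ = (1, 2, 0, 3): 18 + 24 + 13 + 13 = 68
σ = (1, 2, 3, 0): 18 + 24 + 16 + 11 = 69
σ = (1, 3, 0, 2): 18 + 5 + 13 + 12 = 48
σ = (1, 3, 2, 0): 18 + 5 + 30 + 11 = 64
σ = (2, 0, 1, 3): (-9) + 28 + 18 + 13 = 50
σ = (2, 0, 3, 1): (-9) + 28 + 16 + 16 = 51
σ = (2, 1, 0, 3): (-9) + 14 + 13 + 13 = 31
σ = (2, 1, 3, 0): (-9) + 14 + 16 + 11 = 32
σ = (2, 3, 0, 1): (-9) + 5 + 13 + 16 = 25
σ = (2, 3, 1, 0): (-9) + 5 + 18 + 11 = 25
σ = (3, 0, 1, 2): 1 + 28 + 18 + 12 = 59
σ = (3, 0, 2, 1): 1 + 28 + 30 + 16 = 75
σ = (3, 1, 0, 2): 1 + 14 + 13 + 12 = 40
σ = (3, 1, 2, 0): 1 + 14 + 30 + 11 = 56
σ = (3, 2, 0, 1): 1 + 24 + 13 + 16 = 54
σ = (3, 2, 1, 0): 1 + 24 + 18 + 11 = 54
Optimal value attained by: σ = (2, 3, 0, 1).
Answer: det⊕(W) = 25; verdict: SINGULAR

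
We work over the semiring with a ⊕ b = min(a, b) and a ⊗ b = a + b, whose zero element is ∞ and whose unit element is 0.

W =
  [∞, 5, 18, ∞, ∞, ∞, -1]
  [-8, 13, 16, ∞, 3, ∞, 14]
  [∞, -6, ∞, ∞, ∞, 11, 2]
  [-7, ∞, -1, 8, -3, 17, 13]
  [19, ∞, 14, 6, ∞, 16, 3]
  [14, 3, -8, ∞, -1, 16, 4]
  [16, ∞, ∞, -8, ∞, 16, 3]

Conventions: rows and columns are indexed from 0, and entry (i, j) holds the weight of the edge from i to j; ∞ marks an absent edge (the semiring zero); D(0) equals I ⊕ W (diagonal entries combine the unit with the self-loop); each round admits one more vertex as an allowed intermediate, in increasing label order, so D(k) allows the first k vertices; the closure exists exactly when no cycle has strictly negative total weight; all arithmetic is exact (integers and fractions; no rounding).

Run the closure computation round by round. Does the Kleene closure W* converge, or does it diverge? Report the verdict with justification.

D(0):
  [0, 5, 18, ∞, ∞, ∞, -1]
  [-8, 0, 16, ∞, 3, ∞, 14]
  [∞, -6, 0, ∞, ∞, 11, 2]
  [-7, ∞, -1, 0, -3, 17, 13]
  [19, ∞, 14, 6, 0, 16, 3]
  [14, 3, -8, ∞, -1, 0, 4]
  [16, ∞, ∞, -8, ∞, 16, 0]
Detection: at round 1, diagonal entry (1, 1) turns strictly negative.
Key observation: the cycle 1->0->1 has total weight (-8) + 5, which is strictly negative.
Answer: DIVERGES — negative cycle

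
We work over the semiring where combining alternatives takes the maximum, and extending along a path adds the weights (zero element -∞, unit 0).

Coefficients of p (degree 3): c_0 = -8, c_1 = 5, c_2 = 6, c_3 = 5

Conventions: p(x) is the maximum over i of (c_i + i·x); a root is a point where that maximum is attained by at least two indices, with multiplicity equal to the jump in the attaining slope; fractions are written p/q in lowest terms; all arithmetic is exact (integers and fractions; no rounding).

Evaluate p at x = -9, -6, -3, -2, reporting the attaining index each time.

p(-9) = max(-8+0·(-9)=-8, 5+1·(-9)=-4, 6+2·(-9)=-12, 5+3·(-9)=-22) = -4 (attained by i=1)
p(-6) = max(-8+0·(-6)=-8, 5+1·(-6)=-1, 6+2·(-6)=-6, 5+3·(-6)=-13) = -1 (attained by i=1)
p(-3) = max(-8+0·(-3)=-8, 5+1·(-3)=2, 6+2·(-3)=0, 5+3·(-3)=-4) = 2 (attained by i=1)
p(-2) = max(-8+0·(-2)=-8, 5+1·(-2)=3, 6+2·(-2)=2, 5+3·(-2)=-1) = 3 (attained by i=1)
Answer: p(-9) = -4; p(-6) = -1; p(-3) = 2; p(-2) = 3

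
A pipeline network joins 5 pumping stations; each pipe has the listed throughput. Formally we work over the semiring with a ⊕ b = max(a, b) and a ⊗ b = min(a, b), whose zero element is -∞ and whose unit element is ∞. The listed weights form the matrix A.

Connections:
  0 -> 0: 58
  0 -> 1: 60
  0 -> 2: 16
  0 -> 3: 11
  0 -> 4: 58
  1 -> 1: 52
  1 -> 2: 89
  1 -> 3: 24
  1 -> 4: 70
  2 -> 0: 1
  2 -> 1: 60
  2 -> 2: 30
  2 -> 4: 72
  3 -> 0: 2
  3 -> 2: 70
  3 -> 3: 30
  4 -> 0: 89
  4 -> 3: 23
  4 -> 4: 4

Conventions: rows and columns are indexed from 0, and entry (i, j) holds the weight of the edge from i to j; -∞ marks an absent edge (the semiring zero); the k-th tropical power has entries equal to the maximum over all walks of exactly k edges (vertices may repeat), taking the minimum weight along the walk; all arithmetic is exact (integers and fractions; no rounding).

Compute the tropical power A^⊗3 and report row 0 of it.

A^⊗2:
  [58, 58, 60, 24, 60]
  [70, 60, 52, 24, 72]
  [72, 52, 60, 24, 60]
  [2, 60, 30, 30, 70]
  [58, 60, 23, 23, 58]
A^⊗3:
  [60, 60, 58, 24, 60]
  [72, 60, 60, 24, 60]
  [60, 60, 52, 24, 60]
  [70, 52, 60, 30, 60]
  [58, 58, 60, 24, 60]
Answer: row 0 of A^⊗3 = [60, 60, 58, 24, 60]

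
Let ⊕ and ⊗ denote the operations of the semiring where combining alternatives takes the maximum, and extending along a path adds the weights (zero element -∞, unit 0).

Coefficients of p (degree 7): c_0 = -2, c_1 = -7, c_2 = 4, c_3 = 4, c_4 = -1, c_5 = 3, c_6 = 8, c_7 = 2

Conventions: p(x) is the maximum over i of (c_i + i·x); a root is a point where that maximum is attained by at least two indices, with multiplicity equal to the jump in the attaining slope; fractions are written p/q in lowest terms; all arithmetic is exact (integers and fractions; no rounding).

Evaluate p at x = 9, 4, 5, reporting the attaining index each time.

p(9) = max(-2+0·9=-2, -7+1·9=2, 4+2·9=22, 4+3·9=31, -1+4·9=35, 3+5·9=48, 8+6·9=62, 2+7·9=65) = 65 (attained by i=7)
p(4) = max(-2+0·4=-2, -7+1·4=-3, 4+2·4=12, 4+3·4=16, -1+4·4=15, 3+5·4=23, 8+6·4=32, 2+7·4=30) = 32 (attained by i=6)
p(5) = max(-2+0·5=-2, -7+1·5=-2, 4+2·5=14, 4+3·5=19, -1+4·5=19, 3+5·5=28, 8+6·5=38, 2+7·5=37) = 38 (attained by i=6)
Answer: p(9) = 65; p(4) = 32; p(5) = 38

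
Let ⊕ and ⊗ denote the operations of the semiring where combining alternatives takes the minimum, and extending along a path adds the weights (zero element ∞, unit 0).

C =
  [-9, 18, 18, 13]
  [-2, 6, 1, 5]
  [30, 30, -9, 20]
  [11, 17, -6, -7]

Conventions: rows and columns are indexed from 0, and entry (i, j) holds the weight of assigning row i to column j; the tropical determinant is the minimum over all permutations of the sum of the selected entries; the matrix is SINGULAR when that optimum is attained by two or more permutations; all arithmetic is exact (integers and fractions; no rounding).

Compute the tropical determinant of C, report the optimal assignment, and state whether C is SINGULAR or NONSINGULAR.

σ = (0, 1, 2, 3): (-9) + 6 + (-9) + (-7) = -19
σ = (0, 1, 3, 2): (-9) + 6 + 20 + (-6) = 11
σ = (0, 2, 1, 3): (-9) + 1 + 30 + (-7) = 15
σ = (0, 2, 3, 1): (-9) + 1 + 20 + 17 = 29
σ = (0, 3, 1, 2): (-9) + 5 + 30 + (-6) = 20
σ = (0, 3, 2, 1): (-9) + 5 + (-9) + 17 = 4
σ = (1, 0, 2, 3): 18 + (-2) + (-9) + (-7) = 0
σ = (1, 0, 3, 2): 18 + (-2) + 20 + (-6) = 30
σ = (1, 2, 0, 3): 18 + 1 + 30 + (-7) = 42
σ = (1, 2, 3, 0): 18 + 1 + 20 + 11 = 50
σ = (1, 3, 0, 2): 18 + 5 + 30 + (-6) = 47
σ = (1, 3, 2, 0): 18 + 5 + (-9) + 11 = 25
σ = (2, 0, 1, 3): 18 + (-2) + 30 + (-7) = 39
σ = (2, 0, 3, 1): 18 + (-2) + 20 + 17 = 53
σ = (2, 1, 0, 3): 18 + 6 + 30 + (-7) = 47
σ = (2, 1, 3, 0): 18 + 6 + 20 + 11 = 55
σ = (2, 3, 0, 1): 18 + 5 + 30 + 17 = 70
σ = (2, 3, 1, 0): 18 + 5 + 30 + 11 = 64
σ = (3, 0, 1, 2): 13 + (-2) + 30 + (-6) = 35
σ = (3, 0, 2, 1): 13 + (-2) + (-9) + 17 = 19
σ = (3, 1, 0, 2): 13 + 6 + 30 + (-6) = 43
σ = (3, 1, 2, 0): 13 + 6 + (-9) + 11 = 21
σ = (3, 2, 0, 1): 13 + 1 + 30 + 17 = 61
σ = (3, 2, 1, 0): 13 + 1 + 30 + 11 = 55
Optimal value attained by: σ = (0, 1, 2, 3).
Answer: det⊕(C) = -19; verdict: NONSINGULAR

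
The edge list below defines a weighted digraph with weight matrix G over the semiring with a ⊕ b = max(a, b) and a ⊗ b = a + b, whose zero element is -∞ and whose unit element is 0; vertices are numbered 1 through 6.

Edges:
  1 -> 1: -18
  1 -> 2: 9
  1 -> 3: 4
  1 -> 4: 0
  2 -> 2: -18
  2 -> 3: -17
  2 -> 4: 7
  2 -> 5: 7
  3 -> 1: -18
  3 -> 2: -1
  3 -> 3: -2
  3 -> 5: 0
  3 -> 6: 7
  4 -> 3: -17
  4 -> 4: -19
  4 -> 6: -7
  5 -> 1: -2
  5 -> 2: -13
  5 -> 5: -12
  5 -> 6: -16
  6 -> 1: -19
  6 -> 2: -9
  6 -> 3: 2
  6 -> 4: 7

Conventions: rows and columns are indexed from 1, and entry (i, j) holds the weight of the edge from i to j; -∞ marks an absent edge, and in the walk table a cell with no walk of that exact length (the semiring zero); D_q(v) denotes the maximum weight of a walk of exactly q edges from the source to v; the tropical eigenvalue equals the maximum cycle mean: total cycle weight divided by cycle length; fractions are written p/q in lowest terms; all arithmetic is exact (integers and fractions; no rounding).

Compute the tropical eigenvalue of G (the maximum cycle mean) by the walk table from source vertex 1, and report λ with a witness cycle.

q=0: [0, -∞, -∞, -∞, -∞, -∞]
q=1: [-18, 9, 4, 0, -∞, -∞]
q=2: [-14, 3, 2, 16, 16, 11]
q=3: [14, 3, 13, 18, 10, 9]
q=4: [8, 23, 18, 16, 13, 20]
q=5: [11, 17, 22, 30, 30, 25]
q=6: [28, 21, 27, 32, 24, 29]
Optimal cycle mean attained by: cycle 1->2->5->1, total 9 + 7 + (-2), length 3.
Answer: λ = 14/3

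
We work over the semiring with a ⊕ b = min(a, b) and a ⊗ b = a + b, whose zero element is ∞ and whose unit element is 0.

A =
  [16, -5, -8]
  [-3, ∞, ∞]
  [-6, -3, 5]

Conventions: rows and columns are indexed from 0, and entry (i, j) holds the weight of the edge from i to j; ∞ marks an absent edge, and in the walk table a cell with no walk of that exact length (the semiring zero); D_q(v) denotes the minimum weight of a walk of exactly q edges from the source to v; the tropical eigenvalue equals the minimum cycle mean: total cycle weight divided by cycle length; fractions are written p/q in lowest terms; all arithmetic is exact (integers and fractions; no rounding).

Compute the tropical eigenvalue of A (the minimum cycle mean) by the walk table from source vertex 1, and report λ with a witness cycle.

q=0: [∞, 0, ∞]
q=1: [-3, ∞, ∞]
q=2: [13, -8, -11]
q=3: [-17, -14, -6]
Optimal cycle mean attained by: cycle 0->2->0, total (-8) + (-6), length 2.
Answer: λ = -7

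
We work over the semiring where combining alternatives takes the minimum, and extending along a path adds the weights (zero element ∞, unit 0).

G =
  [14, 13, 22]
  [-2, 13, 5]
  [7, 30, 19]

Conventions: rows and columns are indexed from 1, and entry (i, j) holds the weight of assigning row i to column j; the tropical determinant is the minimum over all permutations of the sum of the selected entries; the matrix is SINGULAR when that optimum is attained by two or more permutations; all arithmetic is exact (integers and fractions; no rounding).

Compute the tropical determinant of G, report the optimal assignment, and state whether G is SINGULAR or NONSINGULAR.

σ = (1, 2, 3): 14 + 13 + 19 = 46
σ = (1, 3, 2): 14 + 5 + 30 = 49
σ = (2, 1, 3): 13 + (-2) + 19 = 30
σ = (2, 3, 1): 13 + 5 + 7 = 25
σ = (3, 1, 2): 22 + (-2) + 30 = 50
σ = (3, 2, 1): 22 + 13 + 7 = 42
Optimal value attained by: σ = (2, 3, 1).
Answer: det⊕(G) = 25; verdict: NONSINGULAR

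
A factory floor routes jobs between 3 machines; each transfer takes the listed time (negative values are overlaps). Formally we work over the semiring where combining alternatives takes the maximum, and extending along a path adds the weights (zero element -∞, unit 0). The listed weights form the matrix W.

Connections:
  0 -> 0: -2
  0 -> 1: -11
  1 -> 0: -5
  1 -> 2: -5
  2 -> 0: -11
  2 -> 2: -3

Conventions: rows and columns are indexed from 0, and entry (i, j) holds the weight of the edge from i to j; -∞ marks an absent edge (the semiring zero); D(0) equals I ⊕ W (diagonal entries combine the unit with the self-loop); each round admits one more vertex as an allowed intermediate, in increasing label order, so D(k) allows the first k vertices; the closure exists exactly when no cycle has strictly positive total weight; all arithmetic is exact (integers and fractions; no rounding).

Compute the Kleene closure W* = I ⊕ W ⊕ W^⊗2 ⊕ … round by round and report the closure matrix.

D(0):
  [0, -11, -∞]
  [-5, 0, -5]
  [-11, -∞, 0]
D(1):
  [0, -11, -∞]
  [-5, 0, -5]
  [-11, -22, 0]
D(2):
  [0, -11, -16]
  [-5, 0, -5]
  [-11, -22, 0]
D(3):
  [0, -11, -16]
  [-5, 0, -5]
  [-11, -22, 0]
Answer: W* = [[0, -11, -16], [-5, 0, -5], [-11, -22, 0]]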